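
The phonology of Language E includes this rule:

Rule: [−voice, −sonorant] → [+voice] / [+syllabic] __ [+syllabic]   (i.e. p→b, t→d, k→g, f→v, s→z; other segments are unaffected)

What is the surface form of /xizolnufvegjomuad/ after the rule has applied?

xizolnufvegjomuad

No segment of /xizolnufvegjomuad/ meets the structural description of the rule, so the form surfaces unchanged.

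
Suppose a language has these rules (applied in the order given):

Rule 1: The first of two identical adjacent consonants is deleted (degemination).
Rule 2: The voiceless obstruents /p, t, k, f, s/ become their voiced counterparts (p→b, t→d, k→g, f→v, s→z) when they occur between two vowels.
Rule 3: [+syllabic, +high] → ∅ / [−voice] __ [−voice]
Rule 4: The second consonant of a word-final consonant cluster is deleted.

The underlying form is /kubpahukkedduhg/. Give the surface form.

Rule 1 (degemination): /kk/ is a geminate; the first /k/ deletes. /dd/ is a geminate; the first /d/ deletes. /kubpahukkedduhg/ → kubpahukeduhg.
Rule 2 (intervocalic voicing): /k/ is a voiceless obstruent between vowels /u/ and /e/, so it voices to [g]. /kubpahukeduhg/ → kubpahugeduhg.
Rule 3 (high vowel syncope): no segment meets the environment; /kubpahugeduhg/ is unchanged.
Rule 4 (final cluster simplification): /g/ is the second consonant of a word-final cluster /hg/, so it deletes. /kubpahugeduhg/ → kubpahugeduh.

kubpahugeduh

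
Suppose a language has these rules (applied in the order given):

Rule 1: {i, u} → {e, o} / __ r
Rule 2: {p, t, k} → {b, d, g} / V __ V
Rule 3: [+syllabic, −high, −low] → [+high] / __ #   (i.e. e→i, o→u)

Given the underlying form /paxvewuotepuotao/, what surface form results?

paxvewuodebuodau

Rule 1 (pre-rhotic lowering): no segment meets the environment; /paxvewuotepuotao/ is unchanged.
Rule 2 (intervocalic voicing): /t/ is a voiceless stop between vowels /o/ and /e/, so it voices to [d]. /p/ is a voiceless stop between vowels /e/ and /u/, so it voices to [b]. /t/ is a voiceless stop between vowels /o/ and /a/, so it voices to [d]. /paxvewuotepuotao/ → paxvewuodebuodao.
Rule 3 (final vowel raising): /o/ is a mid vowel in word-final position, so it raises to [u]. /paxvewuodebuodao/ → paxvewuodebuodau.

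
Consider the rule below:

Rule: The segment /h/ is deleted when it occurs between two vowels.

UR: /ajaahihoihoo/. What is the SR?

ajaaioioo

/h/ occurs between vowels /a/ and /i/, so it deletes.
/h/ occurs between vowels /i/ and /o/, so it deletes.
/h/ occurs between vowels /i/ and /o/, so it deletes.
Surface form: [ajaaioioo].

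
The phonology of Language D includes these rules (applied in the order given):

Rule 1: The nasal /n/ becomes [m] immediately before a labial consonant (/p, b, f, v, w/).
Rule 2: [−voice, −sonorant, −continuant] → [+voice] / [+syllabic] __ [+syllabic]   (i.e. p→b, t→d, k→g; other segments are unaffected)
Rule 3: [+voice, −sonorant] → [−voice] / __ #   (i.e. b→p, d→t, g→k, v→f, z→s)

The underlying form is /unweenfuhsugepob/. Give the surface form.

Rule 1 (nasal place assimilation): /n/ precedes the labial consonant /w/, so it assimilates in place to [m]. /n/ precedes the labial consonant /f/, so it assimilates in place to [m]. /unweenfuhsugepob/ → umweemfuhsugepob.
Rule 2 (intervocalic voicing): /p/ is a voiceless stop between vowels /e/ and /o/, so it voices to [b]. /umweemfuhsugepob/ → umweemfuhsugebob.
Rule 3 (final devoicing): /b/ is a voiced obstruent in word-final position, so it devoices to [p]. /umweemfuhsugebob/ → umweemfuhsugebop.

umweemfuhsugebop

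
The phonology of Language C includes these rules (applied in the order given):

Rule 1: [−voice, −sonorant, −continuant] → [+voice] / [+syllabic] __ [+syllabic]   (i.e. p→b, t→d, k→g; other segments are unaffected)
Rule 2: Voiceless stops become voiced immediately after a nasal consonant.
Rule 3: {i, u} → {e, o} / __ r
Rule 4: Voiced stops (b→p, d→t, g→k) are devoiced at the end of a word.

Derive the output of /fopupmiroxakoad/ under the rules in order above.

Rule 1 (intervocalic voicing): /p/ is a voiceless stop between vowels /o/ and /u/, so it voices to [b]. /k/ is a voiceless stop between vowels /a/ and /o/, so it voices to [g]. /fopupmiroxakoad/ → fobupmiroxagoad.
Rule 2 (post-nasal voicing): no segment meets the environment; /fobupmiroxagoad/ is unchanged.
Rule 3 (pre-rhotic lowering): /i/ is a high vowel immediately before /r/, so it lowers to [e]. /fobupmiroxagoad/ → fobupmeroxagoad.
Rule 4 (final devoicing): /d/ is a voiced stop in word-final position, so it devoices to [t]. /fobupmeroxagoad/ → fobupmeroxagoat.

fobupmeroxagoat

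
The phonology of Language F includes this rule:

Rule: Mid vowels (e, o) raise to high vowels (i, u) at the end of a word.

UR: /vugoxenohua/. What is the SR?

No segment of /vugoxenohua/ meets the structural description of the rule, so the form surfaces unchanged.

vugoxenohua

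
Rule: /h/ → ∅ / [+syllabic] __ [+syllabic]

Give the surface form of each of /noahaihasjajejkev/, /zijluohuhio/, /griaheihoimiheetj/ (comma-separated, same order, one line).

/noahaihasjajejkev/: /h/ occurs between vowels /a/ and /a/, so it deletes. /h/ occurs between vowels /i/ and /a/, so it deletes. → [noaaiasjajejkev].
/zijluohuhio/: /h/ occurs between vowels /o/ and /u/, so it deletes. /h/ occurs between vowels /u/ and /i/, so it deletes. → [zijluouio].
/griaheihoimiheetj/: /h/ occurs between vowels /a/ and /e/, so it deletes. /h/ occurs between vowels /i/ and /o/, so it deletes. /h/ occurs between vowels /i/ and /e/, so it deletes. → [griaeioimieetj].

noaaiasjajejkev, zijluouio, griaeioimieetj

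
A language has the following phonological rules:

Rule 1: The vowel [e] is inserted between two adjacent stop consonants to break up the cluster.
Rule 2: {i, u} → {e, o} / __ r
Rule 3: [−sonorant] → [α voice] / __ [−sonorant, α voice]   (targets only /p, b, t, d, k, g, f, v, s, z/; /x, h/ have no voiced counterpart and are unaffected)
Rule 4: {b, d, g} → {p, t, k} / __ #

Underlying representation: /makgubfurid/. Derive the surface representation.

makegupforit

Rule 1 (stop-cluster e-epenthesis): /k/ and /g/ form a stop–stop cluster, so [e] is inserted between them. /makgubfurid/ → makegubfurid.
Rule 2 (pre-rhotic lowering): /u/ is a high vowel immediately before /r/, so it lowers to [o]. /makegubfurid/ → makegubforid.
Rule 3 (regressive voicing assimilation): /b/ precedes the voiceless obstruent /f/, so it devoices to [p] by assimilation. /makegubforid/ → makegupforid.
Rule 4 (final devoicing): /d/ is a voiced stop in word-final position, so it devoices to [t]. /makegupforid/ → makegupforit.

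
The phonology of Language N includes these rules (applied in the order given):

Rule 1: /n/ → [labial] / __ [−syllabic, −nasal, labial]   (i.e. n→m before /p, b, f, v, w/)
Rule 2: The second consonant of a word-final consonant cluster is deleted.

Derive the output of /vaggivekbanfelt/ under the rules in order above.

vaggivekbamfel

Rule 1 (nasal place assimilation): /n/ precedes the labial consonant /f/, so it assimilates in place to [m]. /vaggivekbanfelt/ → vaggivekbamfelt.
Rule 2 (final cluster simplification): /t/ is the second consonant of a word-final cluster /lt/, so it deletes. /vaggivekbamfelt/ → vaggivekbamfel.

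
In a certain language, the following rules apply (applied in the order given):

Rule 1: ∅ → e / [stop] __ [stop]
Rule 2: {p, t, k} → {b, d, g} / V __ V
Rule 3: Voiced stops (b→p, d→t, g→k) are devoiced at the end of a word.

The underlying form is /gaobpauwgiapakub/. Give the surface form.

gaobebauwgiabagup

Rule 1 (stop-cluster e-epenthesis): /b/ and /p/ form a stop–stop cluster, so [e] is inserted between them. /gaobpauwgiapakub/ → gaobepauwgiapakub.
Rule 2 (intervocalic voicing): /p/ is a voiceless stop between vowels /e/ and /a/, so it voices to [b]. /p/ is a voiceless stop between vowels /a/ and /a/, so it voices to [b]. /k/ is a voiceless stop between vowels /a/ and /u/, so it voices to [g]. /gaobepauwgiapakub/ → gaobebauwgiabagub.
Rule 3 (final devoicing): /b/ is a voiced stop in word-final position, so it devoices to [p]. /gaobebauwgiabagub/ → gaobebauwgiabagup.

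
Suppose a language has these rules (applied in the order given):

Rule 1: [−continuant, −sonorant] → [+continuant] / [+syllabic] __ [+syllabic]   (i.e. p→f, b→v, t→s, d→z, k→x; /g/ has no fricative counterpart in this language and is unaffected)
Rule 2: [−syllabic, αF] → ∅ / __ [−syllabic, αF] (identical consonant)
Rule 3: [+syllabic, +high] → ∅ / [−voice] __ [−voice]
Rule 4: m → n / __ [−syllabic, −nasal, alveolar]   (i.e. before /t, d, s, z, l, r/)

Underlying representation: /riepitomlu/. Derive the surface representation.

riefsonlu

Rule 1 (intervocalic spirantization): /p/ is a stop between vowels /e/ and /i/, so it spirantizes to the fricative [f]. /t/ is a stop between vowels /i/ and /o/, so it spirantizes to the fricative [s]. /riepitomlu/ → riefisomlu.
Rule 2 (degemination): no segment meets the environment; /riefisomlu/ is unchanged.
Rule 3 (high vowel syncope): /i/ is a high vowel flanked by voiceless consonants /f/ and /s/, so it deletes. /riefisomlu/ → riefsomlu.
Rule 4 (nasal place assimilation): /m/ precedes the alveolar consonant /l/, so it assimilates in place to [n]. /riefsomlu/ → riefsonlu.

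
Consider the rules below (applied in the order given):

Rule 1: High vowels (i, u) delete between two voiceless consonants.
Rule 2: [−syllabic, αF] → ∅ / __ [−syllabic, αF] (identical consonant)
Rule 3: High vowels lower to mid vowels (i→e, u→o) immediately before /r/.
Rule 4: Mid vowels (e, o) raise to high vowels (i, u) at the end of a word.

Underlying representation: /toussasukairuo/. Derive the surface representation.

tousaskaeruu

Rule 1 (high vowel syncope): /u/ is a high vowel flanked by voiceless consonants /s/ and /k/, so it deletes. /toussasukairuo/ → toussaskairuo.
Rule 2 (degemination): /ss/ is a geminate; the first /s/ deletes. /toussaskairuo/ → tousaskairuo.
Rule 3 (pre-rhotic lowering): /i/ is a high vowel immediately before /r/, so it lowers to [e]. /tousaskairuo/ → tousaskaeruo.
Rule 4 (final vowel raising): /o/ is a mid vowel in word-final position, so it raises to [u]. /tousaskaeruo/ → tousaskaeruu.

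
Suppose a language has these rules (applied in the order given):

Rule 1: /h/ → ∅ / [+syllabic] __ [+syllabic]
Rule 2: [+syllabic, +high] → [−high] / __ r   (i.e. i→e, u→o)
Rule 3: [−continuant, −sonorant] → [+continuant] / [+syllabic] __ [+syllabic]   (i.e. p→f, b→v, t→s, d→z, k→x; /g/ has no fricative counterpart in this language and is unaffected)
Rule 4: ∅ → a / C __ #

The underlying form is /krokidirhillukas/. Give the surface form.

kroxizerhilluxasa

Rule 1 (intervocalic h-deletion): no segment meets the environment; /krokidirhillukas/ is unchanged.
Rule 2 (pre-rhotic lowering): /i/ is a high vowel immediately before /r/, so it lowers to [e]. /krokidirhillukas/ → krokiderhillukas.
Rule 3 (intervocalic spirantization): /k/ is a stop between vowels /o/ and /i/, so it spirantizes to the fricative [x]. /d/ is a stop between vowels /i/ and /e/, so it spirantizes to the fricative [z]. /k/ is a stop between vowels /u/ and /a/, so it spirantizes to the fricative [x]. /krokiderhillukas/ → kroxizerhilluxas.
Rule 4 (final a-epenthesis): the form ends in the consonant /s/, so [a] is inserted word-finally. /kroxizerhilluxas/ → kroxizerhilluxasa.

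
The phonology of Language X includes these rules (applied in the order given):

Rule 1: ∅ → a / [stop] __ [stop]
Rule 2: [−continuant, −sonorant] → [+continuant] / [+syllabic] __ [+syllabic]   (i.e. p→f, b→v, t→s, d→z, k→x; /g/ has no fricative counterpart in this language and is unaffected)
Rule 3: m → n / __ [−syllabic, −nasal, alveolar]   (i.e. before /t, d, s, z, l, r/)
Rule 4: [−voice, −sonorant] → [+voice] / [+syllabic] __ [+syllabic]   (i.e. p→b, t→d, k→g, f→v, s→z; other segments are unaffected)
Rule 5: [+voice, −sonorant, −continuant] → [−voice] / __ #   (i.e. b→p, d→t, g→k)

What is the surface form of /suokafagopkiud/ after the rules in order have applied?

suoxavagovaxiut

Rule 1 (stop-cluster a-epenthesis): /p/ and /k/ form a stop–stop cluster, so [a] is inserted between them. /suokafagopkiud/ → suokafagopakiud.
Rule 2 (intervocalic spirantization): /k/ is a stop between vowels /o/ and /a/, so it spirantizes to the fricative [x]. /p/ is a stop between vowels /o/ and /a/, so it spirantizes to the fricative [f]. /k/ is a stop between vowels /a/ and /i/, so it spirantizes to the fricative [x]. /suokafagopakiud/ → suoxafagofaxiud.
Rule 3 (nasal place assimilation): no segment meets the environment; /suoxafagofaxiud/ is unchanged.
Rule 4 (intervocalic voicing): /f/ is a voiceless obstruent between vowels /a/ and /a/, so it voices to [v]. /f/ is a voiceless obstruent between vowels /o/ and /a/, so it voices to [v]. /suoxafagofaxiud/ → suoxavagovaxiud.
Rule 5 (final devoicing): /d/ is a voiced stop in word-final position, so it devoices to [t]. /suoxavagovaxiud/ → suoxavagovaxiut.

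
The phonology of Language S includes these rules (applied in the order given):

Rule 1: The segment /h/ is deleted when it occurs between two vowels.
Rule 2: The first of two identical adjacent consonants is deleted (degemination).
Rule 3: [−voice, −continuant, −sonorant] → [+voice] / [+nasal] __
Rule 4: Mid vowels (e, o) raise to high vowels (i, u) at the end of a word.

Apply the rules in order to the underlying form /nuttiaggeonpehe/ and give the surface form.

nutiageonbei

Rule 1 (intervocalic h-deletion): /h/ occurs between vowels /e/ and /e/, so it deletes. /nuttiaggeonpehe/ → nuttiaggeonpee.
Rule 2 (degemination): /tt/ is a geminate; the first /t/ deletes. /gg/ is a geminate; the first /g/ deletes. /nuttiaggeonpee/ → nutiageonpee.
Rule 3 (post-nasal voicing): /p/ is a voiceless stop immediately after the nasal /n/, so it voices to [b]. /nutiageonpee/ → nutiageonbee.
Rule 4 (final vowel raising): /e/ is a mid vowel in word-final position, so it raises to [i]. /nutiageonbee/ → nutiageonbei.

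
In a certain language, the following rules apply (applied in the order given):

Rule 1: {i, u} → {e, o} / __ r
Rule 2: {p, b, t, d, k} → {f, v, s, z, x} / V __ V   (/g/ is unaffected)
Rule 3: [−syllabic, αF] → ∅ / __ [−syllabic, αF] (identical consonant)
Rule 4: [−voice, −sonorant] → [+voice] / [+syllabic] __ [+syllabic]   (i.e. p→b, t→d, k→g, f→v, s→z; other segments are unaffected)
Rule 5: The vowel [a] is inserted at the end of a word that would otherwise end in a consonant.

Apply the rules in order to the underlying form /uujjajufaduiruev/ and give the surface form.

Rule 1 (pre-rhotic lowering): /i/ is a high vowel immediately before /r/, so it lowers to [e]. /uujjajufaduiruev/ → uujjajufadueruev.
Rule 2 (intervocalic spirantization): /d/ is a stop between vowels /a/ and /u/, so it spirantizes to the fricative [z]. /uujjajufadueruev/ → uujjajufazueruev.
Rule 3 (degemination): /jj/ is a geminate; the first /j/ deletes. /uujjajufazueruev/ → uujajufazueruev.
Rule 4 (intervocalic voicing): /f/ is a voiceless obstruent between vowels /u/ and /a/, so it voices to [v]. /uujajufazueruev/ → uujajuvazueruev.
Rule 5 (final a-epenthesis): the form ends in the consonant /v/, so [a] is inserted word-finally. /uujajuvazueruev/ → uujajuvazuerueva.

uujajuvazuerueva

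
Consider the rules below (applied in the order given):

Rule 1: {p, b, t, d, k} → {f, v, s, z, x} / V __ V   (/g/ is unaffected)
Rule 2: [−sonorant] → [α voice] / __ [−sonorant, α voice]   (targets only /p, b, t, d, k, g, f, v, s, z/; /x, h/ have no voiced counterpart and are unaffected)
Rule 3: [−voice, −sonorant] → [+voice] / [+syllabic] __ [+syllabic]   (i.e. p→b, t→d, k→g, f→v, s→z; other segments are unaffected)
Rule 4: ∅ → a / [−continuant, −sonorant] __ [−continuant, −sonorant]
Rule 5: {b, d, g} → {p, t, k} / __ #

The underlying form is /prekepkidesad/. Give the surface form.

prexepakizezat

Rule 1 (intervocalic spirantization): /k/ is a stop between vowels /e/ and /e/, so it spirantizes to the fricative [x]. /d/ is a stop between vowels /i/ and /e/, so it spirantizes to the fricative [z]. /prekepkidesad/ → prexepkizesad.
Rule 2 (regressive voicing assimilation): no segment meets the environment; /prexepkizesad/ is unchanged.
Rule 3 (intervocalic voicing): /s/ is a voiceless obstruent between vowels /e/ and /a/, so it voices to [z]. /prexepkizesad/ → prexepkizezad.
Rule 4 (stop-cluster a-epenthesis): /p/ and /k/ form a stop–stop cluster, so [a] is inserted between them. /prexepkizezad/ → prexepakizezad.
Rule 5 (final devoicing): /d/ is a voiced stop in word-final position, so it devoices to [t]. /prexepakizezad/ → prexepakizezat.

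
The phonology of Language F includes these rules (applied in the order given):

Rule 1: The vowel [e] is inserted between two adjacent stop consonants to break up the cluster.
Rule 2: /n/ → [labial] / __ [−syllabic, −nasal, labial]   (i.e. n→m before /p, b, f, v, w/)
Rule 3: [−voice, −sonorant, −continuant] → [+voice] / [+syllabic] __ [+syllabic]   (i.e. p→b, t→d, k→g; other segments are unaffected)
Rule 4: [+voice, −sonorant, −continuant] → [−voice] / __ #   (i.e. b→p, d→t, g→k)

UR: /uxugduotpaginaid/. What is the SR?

uxugeduodebaginait

Rule 1 (stop-cluster e-epenthesis): /g/ and /d/ form a stop–stop cluster, so [e] is inserted between them. /t/ and /p/ form a stop–stop cluster, so [e] is inserted between them. /uxugduotpaginaid/ → uxugeduotepaginaid.
Rule 2 (nasal place assimilation): no segment meets the environment; /uxugeduotepaginaid/ is unchanged.
Rule 3 (intervocalic voicing): /t/ is a voiceless stop between vowels /o/ and /e/, so it voices to [d]. /p/ is a voiceless stop between vowels /e/ and /a/, so it voices to [b]. /uxugeduotepaginaid/ → uxugeduodebaginaid.
Rule 4 (final devoicing): /d/ is a voiced stop in word-final position, so it devoices to [t]. /uxugeduodebaginaid/ → uxugeduodebaginait.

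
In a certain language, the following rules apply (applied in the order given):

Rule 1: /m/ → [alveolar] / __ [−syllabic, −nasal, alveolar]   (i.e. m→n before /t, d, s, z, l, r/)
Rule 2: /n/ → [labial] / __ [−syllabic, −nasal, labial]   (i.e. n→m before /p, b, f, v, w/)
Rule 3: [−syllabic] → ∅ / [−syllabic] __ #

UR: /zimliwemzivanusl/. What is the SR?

Rule 1 (nasal place assimilation): /m/ precedes the alveolar consonant /l/, so it assimilates in place to [n]. /m/ precedes the alveolar consonant /z/, so it assimilates in place to [n]. /zimliwemzivanusl/ → zinliwenzivanusl.
Rule 2 (nasal place assimilation): no segment meets the environment; /zinliwenzivanusl/ is unchanged.
Rule 3 (final cluster simplification): /l/ is the second consonant of a word-final cluster /sl/, so it deletes. /zinliwenzivanusl/ → zinliwenzivanus.

zinliwenzivanus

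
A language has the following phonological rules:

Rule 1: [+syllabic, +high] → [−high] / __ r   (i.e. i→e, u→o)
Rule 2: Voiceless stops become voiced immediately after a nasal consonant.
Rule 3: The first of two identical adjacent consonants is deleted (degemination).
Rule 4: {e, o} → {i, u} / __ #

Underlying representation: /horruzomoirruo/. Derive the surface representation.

Rule 1 (pre-rhotic lowering): /i/ is a high vowel immediately before /r/, so it lowers to [e]. /horruzomoirruo/ → horruzomoerruo.
Rule 2 (post-nasal voicing): no segment meets the environment; /horruzomoerruo/ is unchanged.
Rule 3 (degemination): /rr/ is a geminate; the first /r/ deletes. /rr/ is a geminate; the first /r/ deletes. /horruzomoerruo/ → horuzomoeruo.
Rule 4 (final vowel raising): /o/ is a mid vowel in word-final position, so it raises to [u]. /horuzomoeruo/ → horuzomoeruu.

horuzomoeruu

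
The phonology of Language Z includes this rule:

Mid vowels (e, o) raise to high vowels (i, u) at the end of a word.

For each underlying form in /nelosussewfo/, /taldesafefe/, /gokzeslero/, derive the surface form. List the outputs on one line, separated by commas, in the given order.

/nelosussewfo/: /o/ is a mid vowel in word-final position, so it raises to [u]. → [nelosussewfu].
/taldesafefe/: /e/ is a mid vowel in word-final position, so it raises to [i]. → [taldesafefi].
/gokzeslero/: /o/ is a mid vowel in word-final position, so it raises to [u]. → [gokzesleru].

nelosussewfu, taldesafefi, gokzesleru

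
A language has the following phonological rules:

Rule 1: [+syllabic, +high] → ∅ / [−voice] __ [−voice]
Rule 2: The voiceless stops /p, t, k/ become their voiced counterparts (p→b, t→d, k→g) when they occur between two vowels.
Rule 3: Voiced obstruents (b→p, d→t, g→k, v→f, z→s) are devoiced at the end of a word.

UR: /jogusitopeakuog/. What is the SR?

Rule 1 (high vowel syncope): /i/ is a high vowel flanked by voiceless consonants /s/ and /t/, so it deletes. /jogusitopeakuog/ → jogustopeakuog.
Rule 2 (intervocalic voicing): /p/ is a voiceless stop between vowels /o/ and /e/, so it voices to [b]. /k/ is a voiceless stop between vowels /a/ and /u/, so it voices to [g]. /jogustopeakuog/ → jogustobeaguog.
Rule 3 (final devoicing): /g/ is a voiced obstruent in word-final position, so it devoices to [k]. /jogustobeaguog/ → jogustobeaguok.

jogustobeaguok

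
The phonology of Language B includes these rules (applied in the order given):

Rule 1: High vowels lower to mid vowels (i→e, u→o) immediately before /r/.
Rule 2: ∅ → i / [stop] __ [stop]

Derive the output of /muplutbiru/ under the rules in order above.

muplutiberu

Rule 1 (pre-rhotic lowering): /i/ is a high vowel immediately before /r/, so it lowers to [e]. /muplutbiru/ → muplutberu.
Rule 2 (stop-cluster i-epenthesis): /t/ and /b/ form a stop–stop cluster, so [i] is inserted between them. /muplutberu/ → muplutiberu.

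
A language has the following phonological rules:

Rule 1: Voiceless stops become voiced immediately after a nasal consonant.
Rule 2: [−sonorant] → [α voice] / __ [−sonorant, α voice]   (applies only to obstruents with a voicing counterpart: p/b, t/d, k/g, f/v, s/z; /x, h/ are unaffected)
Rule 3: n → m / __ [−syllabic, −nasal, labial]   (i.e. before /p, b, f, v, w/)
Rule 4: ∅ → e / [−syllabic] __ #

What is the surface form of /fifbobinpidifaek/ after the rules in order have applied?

Rule 1 (post-nasal voicing): /p/ is a voiceless stop immediately after the nasal /n/, so it voices to [b]. /fifbobinpidifaek/ → fifbobinbidifaek.
Rule 2 (regressive voicing assimilation): /f/ precedes the voiced obstruent /b/, so it voices to [v] by assimilation. /fifbobinbidifaek/ → fivbobinbidifaek.
Rule 3 (nasal place assimilation): /n/ precedes the labial consonant /b/, so it assimilates in place to [m]. /fivbobinbidifaek/ → fivbobimbidifaek.
Rule 4 (final e-epenthesis): the form ends in the consonant /k/, so [e] is inserted word-finally. /fivbobimbidifaek/ → fivbobimbidifaeke.

fivbobimbidifaeke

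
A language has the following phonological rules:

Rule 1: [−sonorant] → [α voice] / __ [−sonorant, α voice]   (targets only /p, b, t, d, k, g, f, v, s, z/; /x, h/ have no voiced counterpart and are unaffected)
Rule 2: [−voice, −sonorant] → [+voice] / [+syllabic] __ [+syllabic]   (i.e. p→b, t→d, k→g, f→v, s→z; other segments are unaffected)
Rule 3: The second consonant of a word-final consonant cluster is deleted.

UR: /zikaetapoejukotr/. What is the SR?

Rule 1 (regressive voicing assimilation): no segment meets the environment; /zikaetapoejukotr/ is unchanged.
Rule 2 (intervocalic voicing): /k/ is a voiceless obstruent between vowels /i/ and /a/, so it voices to [g]. /t/ is a voiceless obstruent between vowels /e/ and /a/, so it voices to [d]. /p/ is a voiceless obstruent between vowels /a/ and /o/, so it voices to [b]. /k/ is a voiceless obstruent between vowels /u/ and /o/, so it voices to [g]. /zikaetapoejukotr/ → zigaedaboejugotr.
Rule 3 (final cluster simplification): /r/ is the second consonant of a word-final cluster /tr/, so it deletes. /zigaedaboejugotr/ → zigaedaboejugot.

zigaedaboejugot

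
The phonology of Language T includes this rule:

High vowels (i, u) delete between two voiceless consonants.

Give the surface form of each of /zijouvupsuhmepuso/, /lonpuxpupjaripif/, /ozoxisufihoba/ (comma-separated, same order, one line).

zijouvupshmepso, lonpxppjaripf, ozoxsfhoba

/zijouvupsuhmepuso/: /u/ is a high vowel flanked by voiceless consonants /s/ and /h/, so it deletes. /u/ is a high vowel flanked by voiceless consonants /p/ and /s/, so it deletes. → [zijouvupshmepso].
/lonpuxpupjaripif/: /u/ is a high vowel flanked by voiceless consonants /p/ and /x/, so it deletes. /u/ is a high vowel flanked by voiceless consonants /p/ and /p/, so it deletes. /i/ is a high vowel flanked by voiceless consonants /p/ and /f/, so it deletes. → [lonpxppjaripf].
/ozoxisufihoba/: /i/ is a high vowel flanked by voiceless consonants /x/ and /s/, so it deletes. /u/ is a high vowel flanked by voiceless consonants /s/ and /f/, so it deletes. /i/ is a high vowel flanked by voiceless consonants /f/ and /h/, so it deletes. → [ozoxsfhoba].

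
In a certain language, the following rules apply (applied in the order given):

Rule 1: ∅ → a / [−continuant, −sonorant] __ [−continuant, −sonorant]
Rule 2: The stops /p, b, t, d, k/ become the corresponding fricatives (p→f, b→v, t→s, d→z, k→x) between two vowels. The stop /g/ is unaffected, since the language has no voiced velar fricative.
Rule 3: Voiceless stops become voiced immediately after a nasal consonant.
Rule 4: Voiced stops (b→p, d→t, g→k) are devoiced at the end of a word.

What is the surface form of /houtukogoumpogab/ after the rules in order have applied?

housuxogoumbogap

Rule 1 (stop-cluster a-epenthesis): no segment meets the environment; /houtukogoumpogab/ is unchanged.
Rule 2 (intervocalic spirantization): /t/ is a stop between vowels /u/ and /u/, so it spirantizes to the fricative [s]. /k/ is a stop between vowels /u/ and /o/, so it spirantizes to the fricative [x]. /houtukogoumpogab/ → housuxogoumpogab.
Rule 3 (post-nasal voicing): /p/ is a voiceless stop immediately after the nasal /m/, so it voices to [b]. /housuxogoumpogab/ → housuxogoumbogab.
Rule 4 (final devoicing): /b/ is a voiced stop in word-final position, so it devoices to [p]. /housuxogoumbogab/ → housuxogoumbogap.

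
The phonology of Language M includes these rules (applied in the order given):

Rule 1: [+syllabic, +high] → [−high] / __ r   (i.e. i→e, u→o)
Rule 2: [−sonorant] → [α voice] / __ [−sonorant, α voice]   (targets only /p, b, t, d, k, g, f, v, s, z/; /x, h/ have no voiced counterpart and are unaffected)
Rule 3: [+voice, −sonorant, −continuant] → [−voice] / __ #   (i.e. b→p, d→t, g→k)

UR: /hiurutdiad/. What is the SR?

hioruddiat

Rule 1 (pre-rhotic lowering): /u/ is a high vowel immediately before /r/, so it lowers to [o]. /hiurutdiad/ → hiorutdiad.
Rule 2 (regressive voicing assimilation): /t/ precedes the voiced obstruent /d/, so it voices to [d] by assimilation. /hiorutdiad/ → hioruddiad.
Rule 3 (final devoicing): /d/ is a voiced stop in word-final position, so it devoices to [t]. /hioruddiad/ → hioruddiat.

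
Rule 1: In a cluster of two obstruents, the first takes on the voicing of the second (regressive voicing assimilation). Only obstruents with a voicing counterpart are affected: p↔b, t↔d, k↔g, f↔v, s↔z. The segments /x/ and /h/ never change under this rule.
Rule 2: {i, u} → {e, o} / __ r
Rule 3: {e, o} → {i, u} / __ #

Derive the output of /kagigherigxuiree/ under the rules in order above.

Rule 1 (regressive voicing assimilation): /g/ precedes the voiceless obstruent /h/, so it devoices to [k] by assimilation. /g/ precedes the voiceless obstruent /x/, so it devoices to [k] by assimilation. /kagigherigxuiree/ → kagikherikxuiree.
Rule 2 (pre-rhotic lowering): /i/ is a high vowel immediately before /r/, so it lowers to [e]. /kagikherikxuiree/ → kagikherikxueree.
Rule 3 (final vowel raising): /e/ is a mid vowel in word-final position, so it raises to [i]. /kagikherikxueree/ → kagikherikxuerei.

kagikherikxuerei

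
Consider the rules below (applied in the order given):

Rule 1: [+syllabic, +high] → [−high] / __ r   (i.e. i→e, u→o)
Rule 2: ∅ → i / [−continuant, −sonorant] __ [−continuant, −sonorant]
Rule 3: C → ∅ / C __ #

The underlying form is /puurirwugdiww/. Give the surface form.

puorerwugidiw

Rule 1 (pre-rhotic lowering): /u/ is a high vowel immediately before /r/, so it lowers to [o]. /i/ is a high vowel immediately before /r/, so it lowers to [e]. /puurirwugdiww/ → puorerwugdiww.
Rule 2 (stop-cluster i-epenthesis): /g/ and /d/ form a stop–stop cluster, so [i] is inserted between them. /puorerwugdiww/ → puorerwugidiww.
Rule 3 (final cluster simplification): /w/ is the second consonant of a word-final cluster /ww/, so it deletes. /puorerwugidiww/ → puorerwugidiw.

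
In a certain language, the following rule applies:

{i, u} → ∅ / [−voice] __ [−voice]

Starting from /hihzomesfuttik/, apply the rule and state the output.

/i/ is a high vowel flanked by voiceless consonants /h/ and /h/, so it deletes.
/u/ is a high vowel flanked by voiceless consonants /f/ and /t/, so it deletes.
/i/ is a high vowel flanked by voiceless consonants /t/ and /k/, so it deletes.
Surface form: [hhzomesfttk].

hhzomesfttk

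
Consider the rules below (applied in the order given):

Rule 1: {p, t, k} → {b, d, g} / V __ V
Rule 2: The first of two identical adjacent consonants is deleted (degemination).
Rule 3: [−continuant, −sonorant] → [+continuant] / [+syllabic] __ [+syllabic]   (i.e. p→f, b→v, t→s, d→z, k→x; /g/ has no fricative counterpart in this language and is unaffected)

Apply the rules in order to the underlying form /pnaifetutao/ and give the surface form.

Rule 1 (intervocalic voicing): /t/ is a voiceless stop between vowels /e/ and /u/, so it voices to [d]. /t/ is a voiceless stop between vowels /u/ and /a/, so it voices to [d]. /pnaifetutao/ → pnaifedudao.
Rule 2 (degemination): no segment meets the environment; /pnaifedudao/ is unchanged.
Rule 3 (intervocalic spirantization): /d/ is a stop between vowels /e/ and /u/, so it spirantizes to the fricative [z]. /d/ is a stop between vowels /u/ and /a/, so it spirantizes to the fricative [z]. /pnaifedudao/ → pnaifezuzao.

pnaifezuzao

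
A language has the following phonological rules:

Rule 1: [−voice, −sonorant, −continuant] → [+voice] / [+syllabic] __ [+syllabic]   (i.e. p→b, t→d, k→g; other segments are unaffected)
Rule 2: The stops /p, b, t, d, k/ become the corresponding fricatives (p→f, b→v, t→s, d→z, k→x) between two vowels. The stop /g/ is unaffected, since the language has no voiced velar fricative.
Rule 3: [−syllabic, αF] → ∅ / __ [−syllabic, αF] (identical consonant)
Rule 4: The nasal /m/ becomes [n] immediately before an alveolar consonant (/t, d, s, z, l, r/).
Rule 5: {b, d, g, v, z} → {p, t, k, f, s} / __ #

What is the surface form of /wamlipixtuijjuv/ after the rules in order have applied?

Rule 1 (intervocalic voicing): /p/ is a voiceless stop between vowels /i/ and /i/, so it voices to [b]. /wamlipixtuijjuv/ → wamlibixtuijjuv.
Rule 2 (intervocalic spirantization): /b/ is a stop between vowels /i/ and /i/, so it spirantizes to the fricative [v]. /wamlibixtuijjuv/ → wamlivixtuijjuv.
Rule 3 (degemination): /jj/ is a geminate; the first /j/ deletes. /wamlivixtuijjuv/ → wamlivixtuijuv.
Rule 4 (nasal place assimilation): /m/ precedes the alveolar consonant /l/, so it assimilates in place to [n]. /wamlivixtuijuv/ → wanlivixtuijuv.
Rule 5 (final devoicing): /v/ is a voiced obstruent in word-final position, so it devoices to [f]. /wanlivixtuijuv/ → wanlivixtuijuf.

wanlivixtuijuf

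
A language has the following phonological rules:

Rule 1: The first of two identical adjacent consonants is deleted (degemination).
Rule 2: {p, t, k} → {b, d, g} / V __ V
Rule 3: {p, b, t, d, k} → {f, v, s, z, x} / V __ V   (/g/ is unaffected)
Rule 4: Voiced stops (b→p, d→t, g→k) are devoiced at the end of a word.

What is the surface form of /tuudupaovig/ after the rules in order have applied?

tuuzuvaovik

Rule 1 (degemination): no segment meets the environment; /tuudupaovig/ is unchanged.
Rule 2 (intervocalic voicing): /p/ is a voiceless stop between vowels /u/ and /a/, so it voices to [b]. /tuudupaovig/ → tuudubaovig.
Rule 3 (intervocalic spirantization): /d/ is a stop between vowels /u/ and /u/, so it spirantizes to the fricative [z]. /b/ is a stop between vowels /u/ and /a/, so it spirantizes to the fricative [v]. /tuudubaovig/ → tuuzuvaovig.
Rule 4 (final devoicing): /g/ is a voiced stop in word-final position, so it devoices to [k]. /tuuzuvaovig/ → tuuzuvaovik.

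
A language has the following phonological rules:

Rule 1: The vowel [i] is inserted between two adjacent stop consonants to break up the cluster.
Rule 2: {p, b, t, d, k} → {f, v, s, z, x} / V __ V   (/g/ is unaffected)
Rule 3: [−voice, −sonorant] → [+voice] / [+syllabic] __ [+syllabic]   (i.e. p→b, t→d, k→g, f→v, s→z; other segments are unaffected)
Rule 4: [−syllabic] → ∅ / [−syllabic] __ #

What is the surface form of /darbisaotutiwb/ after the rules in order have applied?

darbizaozuziw

Rule 1 (stop-cluster i-epenthesis): no segment meets the environment; /darbisaotutiwb/ is unchanged.
Rule 2 (intervocalic spirantization): /t/ is a stop between vowels /o/ and /u/, so it spirantizes to the fricative [s]. /t/ is a stop between vowels /u/ and /i/, so it spirantizes to the fricative [s]. /darbisaotutiwb/ → darbisaosusiwb.
Rule 3 (intervocalic voicing): /s/ is a voiceless obstruent between vowels /i/ and /a/, so it voices to [z]. /s/ is a voiceless obstruent between vowels /o/ and /u/, so it voices to [z]. /s/ is a voiceless obstruent between vowels /u/ and /i/, so it voices to [z]. /darbisaosusiwb/ → darbizaozuziwb.
Rule 4 (final cluster simplification): /b/ is the second consonant of a word-final cluster /wb/, so it deletes. /darbizaozuziwb/ → darbizaozuziw.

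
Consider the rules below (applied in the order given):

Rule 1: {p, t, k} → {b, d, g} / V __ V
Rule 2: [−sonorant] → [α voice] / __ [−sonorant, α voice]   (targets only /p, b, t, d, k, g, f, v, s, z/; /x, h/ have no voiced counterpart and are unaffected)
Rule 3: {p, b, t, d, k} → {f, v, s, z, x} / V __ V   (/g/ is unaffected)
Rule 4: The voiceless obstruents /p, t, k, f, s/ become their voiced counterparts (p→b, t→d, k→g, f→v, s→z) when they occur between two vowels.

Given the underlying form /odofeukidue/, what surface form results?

ozoveugizue

Rule 1 (intervocalic voicing): /k/ is a voiceless stop between vowels /u/ and /i/, so it voices to [g]. /odofeukidue/ → odofeugidue.
Rule 2 (regressive voicing assimilation): no segment meets the environment; /odofeugidue/ is unchanged.
Rule 3 (intervocalic spirantization): /d/ is a stop between vowels /o/ and /o/, so it spirantizes to the fricative [z]. /d/ is a stop between vowels /i/ and /u/, so it spirantizes to the fricative [z]. /odofeugidue/ → ozofeugizue.
Rule 4 (intervocalic voicing): /f/ is a voiceless obstruent between vowels /o/ and /e/, so it voices to [v]. /ozofeugizue/ → ozoveugizue.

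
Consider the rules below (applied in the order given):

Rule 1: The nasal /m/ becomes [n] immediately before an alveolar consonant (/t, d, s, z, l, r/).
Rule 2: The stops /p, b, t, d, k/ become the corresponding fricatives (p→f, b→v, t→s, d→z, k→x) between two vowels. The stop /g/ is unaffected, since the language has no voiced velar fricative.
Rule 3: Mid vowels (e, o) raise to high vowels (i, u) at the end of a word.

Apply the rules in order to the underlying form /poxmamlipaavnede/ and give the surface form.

poxmanlifaavnezi

Rule 1 (nasal place assimilation): /m/ precedes the alveolar consonant /l/, so it assimilates in place to [n]. /poxmamlipaavnede/ → poxmanlipaavnede.
Rule 2 (intervocalic spirantization): /p/ is a stop between vowels /i/ and /a/, so it spirantizes to the fricative [f]. /d/ is a stop between vowels /e/ and /e/, so it spirantizes to the fricative [z]. /poxmanlipaavnede/ → poxmanlifaavneze.
Rule 3 (final vowel raising): /e/ is a mid vowel in word-final position, so it raises to [i]. /poxmanlifaavneze/ → poxmanlifaavnezi.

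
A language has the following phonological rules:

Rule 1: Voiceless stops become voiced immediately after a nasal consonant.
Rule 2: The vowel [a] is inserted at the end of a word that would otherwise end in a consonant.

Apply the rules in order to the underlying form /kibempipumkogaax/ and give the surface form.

kibembipumgogaaxa

Rule 1 (post-nasal voicing): /p/ is a voiceless stop immediately after the nasal /m/, so it voices to [b]. /k/ is a voiceless stop immediately after the nasal /m/, so it voices to [g]. /kibempipumkogaax/ → kibembipumgogaax.
Rule 2 (final a-epenthesis): the form ends in the consonant /x/, so [a] is inserted word-finally. /kibembipumgogaax/ → kibembipumgogaaxa.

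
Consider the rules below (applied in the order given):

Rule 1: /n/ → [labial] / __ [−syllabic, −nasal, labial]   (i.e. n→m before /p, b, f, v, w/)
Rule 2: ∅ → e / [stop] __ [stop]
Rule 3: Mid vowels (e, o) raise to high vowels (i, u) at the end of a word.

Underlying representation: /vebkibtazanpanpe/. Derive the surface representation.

vebekibetazampampi

Rule 1 (nasal place assimilation): /n/ precedes the labial consonant /p/, so it assimilates in place to [m]. /n/ precedes the labial consonant /p/, so it assimilates in place to [m]. /vebkibtazanpanpe/ → vebkibtazampampe.
Rule 2 (stop-cluster e-epenthesis): /b/ and /k/ form a stop–stop cluster, so [e] is inserted between them. /b/ and /t/ form a stop–stop cluster, so [e] is inserted between them. /vebkibtazampampe/ → vebekibetazampampe.
Rule 3 (final vowel raising): /e/ is a mid vowel in word-final position, so it raises to [i]. /vebekibetazampampe/ → vebekibetazampampi.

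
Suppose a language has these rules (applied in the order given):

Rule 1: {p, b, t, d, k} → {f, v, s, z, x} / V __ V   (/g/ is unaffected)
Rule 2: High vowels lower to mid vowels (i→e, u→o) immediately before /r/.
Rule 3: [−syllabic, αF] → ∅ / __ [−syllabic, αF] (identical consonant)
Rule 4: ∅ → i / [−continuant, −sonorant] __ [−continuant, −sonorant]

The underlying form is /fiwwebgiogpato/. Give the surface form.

fiwebigiogipaso

Rule 1 (intervocalic spirantization): /t/ is a stop between vowels /a/ and /o/, so it spirantizes to the fricative [s]. /fiwwebgiogpato/ → fiwwebgiogpaso.
Rule 2 (pre-rhotic lowering): no segment meets the environment; /fiwwebgiogpaso/ is unchanged.
Rule 3 (degemination): /ww/ is a geminate; the first /w/ deletes. /fiwwebgiogpaso/ → fiwebgiogpaso.
Rule 4 (stop-cluster i-epenthesis): /b/ and /g/ form a stop–stop cluster, so [i] is inserted between them. /g/ and /p/ form a stop–stop cluster, so [i] is inserted between them. /fiwebgiogpaso/ → fiwebigiogipaso.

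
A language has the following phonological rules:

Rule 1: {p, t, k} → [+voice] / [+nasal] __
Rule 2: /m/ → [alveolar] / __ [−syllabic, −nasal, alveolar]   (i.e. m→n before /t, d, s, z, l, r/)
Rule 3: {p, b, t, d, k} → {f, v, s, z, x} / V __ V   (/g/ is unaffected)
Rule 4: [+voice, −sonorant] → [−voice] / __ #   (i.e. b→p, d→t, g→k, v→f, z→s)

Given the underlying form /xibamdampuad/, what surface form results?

xivandambuat

Rule 1 (post-nasal voicing): /p/ is a voiceless stop immediately after the nasal /m/, so it voices to [b]. /xibamdampuad/ → xibamdambuad.
Rule 2 (nasal place assimilation): /m/ precedes the alveolar consonant /d/, so it assimilates in place to [n]. /xibamdambuad/ → xibandambuad.
Rule 3 (intervocalic spirantization): /b/ is a stop between vowels /i/ and /a/, so it spirantizes to the fricative [v]. /xibandambuad/ → xivandambuad.
Rule 4 (final devoicing): /d/ is a voiced obstruent in word-final position, so it devoices to [t]. /xivandambuad/ → xivandambuat.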